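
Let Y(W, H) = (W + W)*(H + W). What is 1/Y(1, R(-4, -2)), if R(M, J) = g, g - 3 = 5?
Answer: 1/18 ≈ 0.055556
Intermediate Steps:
g = 8 (g = 3 + 5 = 8)
R(M, J) = 8
Y(W, H) = 2*W*(H + W) (Y(W, H) = (2*W)*(H + W) = 2*W*(H + W))
1/Y(1, R(-4, -2)) = 1/(2*1*(8 + 1)) = 1/(2*1*9) = 1/18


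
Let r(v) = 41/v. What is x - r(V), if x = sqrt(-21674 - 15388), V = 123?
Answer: -1/3 + 3*I*sqrt(4118) ≈ -0.33333 + 192.51*I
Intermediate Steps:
x = 3*I*sqrt(4118) (x = sqrt(-37062) = 3*I*sqrt(4118) ≈ 192.51*I)
x - r(V) = 3*I*sqrt(4118) - 41/123 = 3*I*sqrt(4118) - 1*1/3 = 3*I*sqrt(4118) - 1/3 = -1/3 + 3*I*sqrt(4118)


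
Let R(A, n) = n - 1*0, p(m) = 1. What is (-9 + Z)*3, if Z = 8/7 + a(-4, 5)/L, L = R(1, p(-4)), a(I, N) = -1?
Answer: -186/7 ≈ -26.571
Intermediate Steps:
R(A, n) = n (R(A, n) = n + 0 = n)
L = 1
Z = 1/7 (Z = 8/7 - 1/1 = 8*(1/7) - 1*1 = 8/7 - 1 = 1/7 ≈ 0.14286)
(-9 + Z)*3 = (-9 + 1/7)*3 = -62/7*3 = -186/7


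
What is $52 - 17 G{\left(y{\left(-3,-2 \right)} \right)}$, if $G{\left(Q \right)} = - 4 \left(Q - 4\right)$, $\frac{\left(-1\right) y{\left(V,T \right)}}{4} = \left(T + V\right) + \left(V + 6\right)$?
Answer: $324$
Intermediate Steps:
$y{\left(V,T \right)} = -24 - 8 V - 4 T$ ($y{\left(V,T \right)} = - 4 \left(\left(T + V\right) + \left(V + 6\right)\right) = - 4 \left(\left(T + V\right) + \left(6 + V\right)\right) = - 4 \left(6 + T + 2 V\right) = -24 - 8 V - 4 T$)
$G{\left(Q \right)} = 16 - 4 Q$ ($G{\left(Q \right)} = - 4 \left(-4 + Q\right) = 16 - 4 Q$)
$52 - 17 G{\left(y{\left(-3,-2 \right)} \right)} = 52 - 17 \left(16 - 4 \left(-24 - -24 - -8\right)\right) = 52 - 17 \left(16 - 4 \left(-24 + 24 + 8\right)\right) = 52 - 17 \left(16 - 32\right) = 52 - -272 = 52 + 272 = 324$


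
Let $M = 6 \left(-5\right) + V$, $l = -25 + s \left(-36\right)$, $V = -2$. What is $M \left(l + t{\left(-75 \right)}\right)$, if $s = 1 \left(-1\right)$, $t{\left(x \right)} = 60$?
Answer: $-2272$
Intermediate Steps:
$s = -1$
$l = 11$ ($l = -25 - -36 = -25 + 36 = 11$)
$M = -32$ ($M = 6 \left(-5\right) - 2 = -30 - 2 = -32$)
$M \left(l + t{\left(-75 \right)}\right) = - 32 \left(11 + 60\right) = \left(-32\right) 71 = -2272$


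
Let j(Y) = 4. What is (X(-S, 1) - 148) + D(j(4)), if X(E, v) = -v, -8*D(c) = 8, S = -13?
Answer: -150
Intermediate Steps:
D(c) = -1 (D(c) = -⅛*8 = -1)
(X(-S, 1) - 148) + D(j(4)) = (-1*1 - 148) - 1 = (-1 - 148) - 1 = -149 - 1 = -150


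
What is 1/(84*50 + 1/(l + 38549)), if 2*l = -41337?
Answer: 35761/150196202 ≈ 0.00023810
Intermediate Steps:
l = -41337/2 (l = (½)*(-41337) = -41337/2 ≈ -20669.)
1/(84*50 + 1/(l + 38549)) = 1/(84*50 + 1/(-41337/2 + 38549)) = 1/(4200 + 1/(35761/2)) = 1/(4200 + 2/35761) = 1/(150196202/35761) = 35761/150196202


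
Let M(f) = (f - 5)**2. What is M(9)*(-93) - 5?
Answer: -1493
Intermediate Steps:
M(f) = (-5 + f)**2
M(9)*(-93) - 5 = (-5 + 9)**2*(-93) - 5 = 4**2*(-93) - 5 = 16*(-93) - 5 = -1488 - 5 = -1493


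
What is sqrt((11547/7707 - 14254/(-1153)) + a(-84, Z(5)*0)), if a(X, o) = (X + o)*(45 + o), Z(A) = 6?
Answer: I*sqrt(33043283252179109)/2962057 ≈ 61.369*I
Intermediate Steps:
a(X, o) = (45 + o)*(X + o)
sqrt((11547/7707 - 14254/(-1153)) + a(-84, Z(5)*0)) = sqrt((11547/7707 - 14254/(-1153)) + ((6*0)**2 + 45*(-84) + 45*(6*0) - 504*0)) = sqrt((11547*(1/7707) - 14254*(-1/1153)) + (0**2 - 3780 + 45*0 - 84*0)) = sqrt((3849/2569 + 14254/1153) + (0 - 3780 + 0 + 0)) = sqrt(41056423/2962057 - 3780) = sqrt(-11155519037/2962057) = I*sqrt(33043283252179109)/2962057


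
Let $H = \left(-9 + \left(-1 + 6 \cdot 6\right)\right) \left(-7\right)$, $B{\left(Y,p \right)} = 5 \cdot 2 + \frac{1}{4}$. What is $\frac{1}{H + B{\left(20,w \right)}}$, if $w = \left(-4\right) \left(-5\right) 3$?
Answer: $- \frac{4}{687} \approx -0.0058224$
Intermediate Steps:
$w = 60$ ($w = 20 \cdot 3 = 60$)
$B{\left(Y,p \right)} = \frac{41}{4}$ ($B{\left(Y,p \right)} = 10 + \frac{1}{4} = \frac{41}{4}$)
$H = -182$ ($H = \left(-9 + \left(-1 + 36\right)\right) \left(-7\right) = \left(-9 + 35\right) \left(-7\right) = 26 \left(-7\right) = -182$)
$\frac{1}{H + B{\left(20,w \right)}} = \frac{1}{-182 + \frac{41}{4}} = \frac{1}{- \frac{687}{4}} = - \frac{4}{687}$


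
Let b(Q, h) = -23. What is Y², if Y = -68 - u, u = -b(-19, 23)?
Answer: 8281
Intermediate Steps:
u = 23 (u = -1*(-23) = 23)
Y = -91 (Y = -68 - 1*23 = -68 - 23 = -91)
Y² = (-91)² = 8281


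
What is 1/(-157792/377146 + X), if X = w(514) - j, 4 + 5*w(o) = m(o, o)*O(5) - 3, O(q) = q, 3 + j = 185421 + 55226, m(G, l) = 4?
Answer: -942865/226892748091 ≈ -4.1556e-6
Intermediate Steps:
j = 240644 (j = -3 + (185421 + 55226) = -3 + 240647 = 240644)
w(o) = 13/5 (w(o) = -4/5 + (4*5 - 3)/5 = -4/5 + (20 - 3)/5 = -4/5 + (1/5)*17 = -4/5 + 17/5 = 13/5)
X = -1203207/5 (X = 13/5 - 1*240644 = 13/5 - 240644 = -1203207/5 ≈ -2.4064e+5)
1/(-157792/377146 + X) = 1/(-157792/377146 - 1203207/5) = 1/(-157792*1/377146 - 1203207/5) = 1/(-78896/188573 - 1203207/5) = 1/(-226892748091/942865) = -942865/226892748091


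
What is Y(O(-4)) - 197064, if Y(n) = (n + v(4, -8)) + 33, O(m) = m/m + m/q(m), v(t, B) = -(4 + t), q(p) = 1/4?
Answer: -197054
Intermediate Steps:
q(p) = 1/4
v(t, B) = -4 - t
O(m) = 1 + 4*m (O(m) = m/m + m/(1/4) = 1 + m*4 = 1 + 4*m)
Y(n) = 25 + n (Y(n) = (n + (-4 - 1*4)) + 33 = (n + (-4 - 4)) + 33 = (n - 8) + 33 = (-8 + n) + 33 = 25 + n)
Y(O(-4)) - 197064 = (25 + (1 + 4*(-4))) - 197064 = (25 + (1 - 16)) - 197064 = (25 - 15) - 197064 = 10 - 197064 = -197054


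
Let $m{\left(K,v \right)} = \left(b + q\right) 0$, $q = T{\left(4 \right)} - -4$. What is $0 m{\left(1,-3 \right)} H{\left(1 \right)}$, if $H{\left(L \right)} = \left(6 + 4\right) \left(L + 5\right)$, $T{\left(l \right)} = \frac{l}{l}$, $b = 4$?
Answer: $0$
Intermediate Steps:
$T{\left(l \right)} = 1$
$H{\left(L \right)} = 50 + 10 L$ ($H{\left(L \right)} = 10 \left(5 + L\right) = 50 + 10 L$)
$q = 5$ ($q = 1 - -4 = 1 + 4 = 5$)
$m{\left(K,v \right)} = 0$ ($m{\left(K,v \right)} = \left(4 + 5\right) 0 = 9 \cdot 0 = 0$)
$0 m{\left(1,-3 \right)} H{\left(1 \right)} = 0 \cdot 0 \left(50 + 10 \cdot 1\right) = 0 \left(50 + 10\right) = 0 \cdot 60 = 0$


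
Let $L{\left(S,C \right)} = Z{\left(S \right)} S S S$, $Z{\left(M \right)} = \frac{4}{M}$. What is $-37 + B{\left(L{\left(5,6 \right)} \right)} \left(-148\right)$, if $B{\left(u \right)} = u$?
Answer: $-14837$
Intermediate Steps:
$L{\left(S,C \right)} = 4 S^{2}$ ($L{\left(S,C \right)} = \frac{4}{S} S S S = \frac{4}{S} S^{2} S = 4 S S = 4 S^{2}$)
$-37 + B{\left(L{\left(5,6 \right)} \right)} \left(-148\right) = -37 + 4 \cdot 5^{2} \left(-148\right) = -37 + 4 \cdot 25 \left(-148\right) = -37 + 100 \left(-148\right) = -37 - 14800 = -14837$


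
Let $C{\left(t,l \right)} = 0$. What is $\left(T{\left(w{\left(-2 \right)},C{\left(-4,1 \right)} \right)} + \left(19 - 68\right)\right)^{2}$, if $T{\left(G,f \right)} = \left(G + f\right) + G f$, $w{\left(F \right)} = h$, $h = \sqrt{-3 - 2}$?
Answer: $\left(-49 + i \sqrt{5}\right)^{2} \approx 2396.0 - 219.13 i$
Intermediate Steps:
$h = i \sqrt{5}$ ($h = \sqrt{-5} = i \sqrt{5} \approx 2.2361 i$)
$w{\left(F \right)} = i \sqrt{5}$
$T{\left(G,f \right)} = G + f + G f$
$\left(T{\left(w{\left(-2 \right)},C{\left(-4,1 \right)} \right)} + \left(19 - 68\right)\right)^{2} = \left(\left(i \sqrt{5} + 0 + i \sqrt{5} \cdot 0\right) + \left(19 - 68\right)\right)^{2} = \left(\left(i \sqrt{5} + 0 + 0\right) + \left(19 - 68\right)\right)^{2} = \left(i \sqrt{5} - 49\right)^{2} = \left(-49 + i \sqrt{5}\right)^{2}$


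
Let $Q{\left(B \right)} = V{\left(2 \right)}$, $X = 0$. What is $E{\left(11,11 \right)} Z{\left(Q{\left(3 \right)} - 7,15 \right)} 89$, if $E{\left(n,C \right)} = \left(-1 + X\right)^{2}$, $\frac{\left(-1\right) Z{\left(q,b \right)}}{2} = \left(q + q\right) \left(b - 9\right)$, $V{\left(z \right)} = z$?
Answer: $10680$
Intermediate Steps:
$Q{\left(B \right)} = 2$
$Z{\left(q,b \right)} = - 4 q \left(-9 + b\right)$ ($Z{\left(q,b \right)} = - 2 \left(q + q\right) \left(b - 9\right) = - 2 \cdot 2 q \left(-9 + b\right) = - 4 q \left(-9 + b\right)$)
$E{\left(n,C \right)} = 1$ ($E{\left(n,C \right)} = \left(-1 + 0\right)^{2} = \left(-1\right)^{2} = 1$)
$E{\left(11,11 \right)} Z{\left(Q{\left(3 \right)} - 7,15 \right)} 89 = 1 \cdot 4 \left(2 - 7\right) \left(9 - 15\right) 89 = 1 \cdot 4 \left(-5\right) \left(9 - 15\right) 89 = 1 \cdot 4 \left(-5\right) \left(-6\right) 89 = 1 \cdot 120 \cdot 89 = 120 \cdot 89 = 10680$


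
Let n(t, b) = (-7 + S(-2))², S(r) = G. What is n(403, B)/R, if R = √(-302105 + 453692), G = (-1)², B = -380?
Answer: 12*√16843/16843 ≈ 0.092464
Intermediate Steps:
G = 1
S(r) = 1
n(t, b) = 36 (n(t, b) = (-7 + 1)² = (-6)² = 36)
R = 3*√16843 (R = √151587 = 3*√16843 ≈ 389.34)
n(403, B)/R = 36/((3*√16843)) = 36*(√16843/50529) = 12*√16843/16843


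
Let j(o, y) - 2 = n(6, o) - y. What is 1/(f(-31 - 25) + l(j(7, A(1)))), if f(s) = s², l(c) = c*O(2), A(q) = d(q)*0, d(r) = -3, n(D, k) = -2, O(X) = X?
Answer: 1/3136 ≈ 0.00031888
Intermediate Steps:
A(q) = 0 (A(q) = -3*0 = 0)
j(o, y) = -y (j(o, y) = 2 + (-2 - y) = -y)
l(c) = 2*c (l(c) = c*2 = 2*c)
1/(f(-31 - 25) + l(j(7, A(1)))) = 1/((-31 - 25)² + 2*(-1*0)) = 1/((-56)² + 2*0) = 1/(3136 + 0) = 1/3136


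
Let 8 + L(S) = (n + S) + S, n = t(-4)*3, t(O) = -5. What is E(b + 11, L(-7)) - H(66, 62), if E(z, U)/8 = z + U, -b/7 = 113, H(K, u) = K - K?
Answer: -6536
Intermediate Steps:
H(K, u) = 0
n = -15 (n = -5*3 = -15)
b = -791 (b = -7*113 = -791)
L(S) = -23 + 2*S (L(S) = -8 + ((-15 + S) + S) = -8 + (-15 + 2*S) = -23 + 2*S)
E(z, U) = 8*U + 8*z (E(z, U) = 8*(z + U) = 8*(U + z) = 8*U + 8*z)
E(b + 11, L(-7)) - H(66, 62) = (8*(-23 + 2*(-7)) + 8*(-791 + 11)) - 1*0 = (8*(-23 - 14) + 8*(-780)) + 0 = (8*(-37) - 6240) + 0 = (-296 - 6240) + 0 = -6536 + 0 = -6536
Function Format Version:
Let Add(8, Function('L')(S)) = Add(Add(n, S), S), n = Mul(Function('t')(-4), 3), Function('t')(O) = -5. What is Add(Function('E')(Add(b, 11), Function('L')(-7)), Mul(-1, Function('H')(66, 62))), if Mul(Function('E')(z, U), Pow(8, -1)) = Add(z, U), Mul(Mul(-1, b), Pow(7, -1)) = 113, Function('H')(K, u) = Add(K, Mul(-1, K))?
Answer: -6536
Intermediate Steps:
Function('H')(K, u) = 0
n = -15 (n = Mul(-5, 3) = -15)
b = -791 (b = Mul(-7, 113) = -791)
Function('L')(S) = Add(-23, Mul(2, S)) (Function('L')(S) = Add(-8, Add(Add(-15, S), S)) = Add(-8, Add(-15, Mul(2, S))) = Add(-23, Mul(2, S)))
Function('E')(z, U) = Add(Mul(8, U), Mul(8, z)) (Function('E')(z, U) = Mul(8, Add(z, U)) = Mul(8, Add(U, z)) = Add(Mul(8, U), Mul(8, z)))
Add(Function('E')(Add(b, 11), Function('L')(-7)), Mul(-1, Function('H')(66, 62))) = Add(Add(Mul(8, Add(-23, Mul(2, -7))), Mul(8, Add(-791, 11))), Mul(-1, 0)) = Add(Add(Mul(8, Add(-23, -14)), Mul(8, -780)), 0) = Add(Add(Mul(8, -37), -6240), 0) = Add(Add(-296, -6240), 0) = Add(-6536, 0) = -6536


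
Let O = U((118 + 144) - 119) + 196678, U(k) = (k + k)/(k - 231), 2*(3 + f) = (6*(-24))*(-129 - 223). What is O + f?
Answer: 888063/4 ≈ 2.2202e+5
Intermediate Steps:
f = 25341 (f = -3 + ((6*(-24))*(-129 - 223))/2 = -3 + (-144*(-352))/2 = -3 + (½)*50688 = -3 + 25344 = 25341)
U(k) = 2*k/(-231 + k) (U(k) = (2*k)/(-231 + k) = 2*k/(-231 + k))
O = 786699/4 (O = 2*((118 + 144) - 119)/(-231 + ((118 + 144) - 119)) + 196678 = 2*(262 - 119)/(-231 + (262 - 119)) + 196678 = 2*143/(-231 + 143) + 196678 = 2*143/(-88) + 196678 = 2*143*(-1/88) + 196678 = -13/4 + 196678 = 786699/4 ≈ 1.9667e+5)
O + f = 786699/4 + 25341 = 888063/4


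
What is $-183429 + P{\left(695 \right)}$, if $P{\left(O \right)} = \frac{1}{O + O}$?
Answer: $- \frac{254966309}{1390} \approx -1.8343 \cdot 10^{5}$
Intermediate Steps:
$P{\left(O \right)} = \frac{1}{2 O}$
$-183429 + P{\left(695 \right)} = -183429 + \frac{1}{2 \cdot 695} = -183429 + \frac{1}{2} \cdot \frac{1}{695} = -183429 + \frac{1}{1390} = - \frac{254966309}{1390}$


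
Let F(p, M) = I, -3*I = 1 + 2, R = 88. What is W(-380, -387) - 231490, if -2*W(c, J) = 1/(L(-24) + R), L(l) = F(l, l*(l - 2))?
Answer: -40279261/174 ≈ -2.3149e+5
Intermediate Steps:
I = -1 (I = -(1 + 2)/3 = -⅓*3 = -1)
F(p, M) = -1
L(l) = -1
W(c, J) = -1/174 (W(c, J) = -1/(2*(-1 + 88)) = -½/87 = -½*1/87 = -1/174)
W(-380, -387) - 231490 = -1/174 - 231490 = -40279261/174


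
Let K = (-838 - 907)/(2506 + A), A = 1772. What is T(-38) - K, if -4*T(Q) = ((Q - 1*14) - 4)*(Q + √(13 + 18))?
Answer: -2274151/4278 + 14*√31 ≈ -453.64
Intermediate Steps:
T(Q) = -(-18 + Q)*(Q + √31)/4 (T(Q) = -((Q - 1*14) - 4)*(Q + √(13 + 18))/4 = -((Q - 14) - 4)*(Q + √31)/4 = -((-14 + Q) - 4)*(Q + √31)/4 = -(-18 + Q)*(Q + √31)/4)
K = -1745/4278 (K = (-838 - 907)/(2506 + 1772) = -1745/4278 ≈ -0.40790)
T(-38) - K = (-¼*(-38)² + (9/2)*(-38) + 9*√31/2 - ¼*(-38)*√31) - 1*(-1745/4278) = (-¼*1444 - 171 + 9*√31/2 + 19*√31/2) + 1745/4278 = (-361 - 171 + 9*√31/2 + 19*√31/2) + 1745/4278 = (-532 + 14*√31) + 1745/4278 = -2274151/4278 + 14*√31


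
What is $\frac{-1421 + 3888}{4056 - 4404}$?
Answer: $- \frac{2467}{348} \approx -7.0891$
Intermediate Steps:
$\frac{-1421 + 3888}{4056 - 4404} = \frac{2467}{-348} = 2467 \left(- \frac{1}{348}\right) = - \frac{2467}{348}$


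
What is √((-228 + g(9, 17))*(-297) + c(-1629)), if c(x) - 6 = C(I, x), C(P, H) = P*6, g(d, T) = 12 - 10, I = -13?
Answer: 15*√298 ≈ 258.94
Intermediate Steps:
g(d, T) = 2
C(P, H) = 6*P
c(x) = -72 (c(x) = 6 + 6*(-13) = 6 - 78 = -72)
√((-228 + g(9, 17))*(-297) + c(-1629)) = √((-228 + 2)*(-297) - 72) = √(-226*(-297) - 72) = √(67122 - 72) = √67050 = 15*√298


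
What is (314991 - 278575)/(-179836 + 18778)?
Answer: -18208/80529 ≈ -0.22610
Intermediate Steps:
(314991 - 278575)/(-179836 + 18778) = 36416/(-161058) = 36416*(-1/161058) = -18208/80529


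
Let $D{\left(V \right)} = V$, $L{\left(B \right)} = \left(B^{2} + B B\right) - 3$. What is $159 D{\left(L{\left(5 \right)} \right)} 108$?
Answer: $807084$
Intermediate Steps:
$L{\left(B \right)} = -3 + 2 B^{2}$ ($L{\left(B \right)} = \left(B^{2} + B^{2}\right) - 3 = 2 B^{2} - 3 = -3 + 2 B^{2}$)
$159 D{\left(L{\left(5 \right)} \right)} 108 = 159 \left(-3 + 2 \cdot 5^{2}\right) 108 = 159 \left(-3 + 2 \cdot 25\right) 108 = 159 \left(-3 + 50\right) 108 = 159 \cdot 47 \cdot 108 = 7473 \cdot 108 = 807084$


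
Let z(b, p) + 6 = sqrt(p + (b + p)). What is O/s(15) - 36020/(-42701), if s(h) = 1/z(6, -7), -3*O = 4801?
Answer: 410051022/42701 - 9602*I*sqrt(2)/3 ≈ 9602.8 - 4526.4*I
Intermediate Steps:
O = -4801/3 (O = -1/3*4801 = -4801/3 ≈ -1600.3)
z(b, p) = -6 + sqrt(b + 2*p) (z(b, p) = -6 + sqrt(p + (b + p)) = -6 + sqrt(b + 2*p))
s(h) = 1/(-6 + 2*I*sqrt(2)) (s(h) = 1/(-6 + sqrt(6 + 2*(-7))) = 1/(-6 + sqrt(6 - 14)) = 1/(-6 + sqrt(-8)) = 1/(-6 + 2*I*sqrt(2)))
O/s(15) - 36020/(-42701) = -4801/(3*(-3/22 - I*sqrt(2)/22)) - 36020/(-42701) = -4801/(3*(-3/22 - I*sqrt(2)/22)) - 36020*(-1/42701) = -4801/(3*(-3/22 - I*sqrt(2)/22)) + 36020/42701 = 36020/42701 - 4801/(3*(-3/22 - I*sqrt(2)/22))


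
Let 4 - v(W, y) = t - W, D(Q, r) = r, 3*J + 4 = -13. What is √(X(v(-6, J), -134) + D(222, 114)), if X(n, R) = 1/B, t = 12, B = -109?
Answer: 5*√54173/109 ≈ 10.677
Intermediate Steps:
J = -17/3 (J = -4/3 + (⅓)*(-13) = -4/3 - 13/3 = -17/3 ≈ -5.6667)
v(W, y) = -8 + W (v(W, y) = 4 - (12 - W) = 4 + (-12 + W) = -8 + W)
X(n, R) = -1/109 (X(n, R) = 1/(-109) = -1/109)
√(X(v(-6, J), -134) + D(222, 114)) = √(-1/109 + 114) = √(12425/109) = 5*√54173/109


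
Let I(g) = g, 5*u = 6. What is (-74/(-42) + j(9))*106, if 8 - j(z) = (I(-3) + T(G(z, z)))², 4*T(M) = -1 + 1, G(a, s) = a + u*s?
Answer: 1696/21 ≈ 80.762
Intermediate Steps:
u = 6/5 (u = (⅕)*6 = 6/5 ≈ 1.2000)
G(a, s) = a + 6*s/5
T(M) = 0 (T(M) = (-1 + 1)/4 = (¼)*0 = 0)
j(z) = -1 (j(z) = 8 - (-3 + 0)² = 8 - 1*(-3)² = 8 - 1*9 = 8 - 9 = -1)
(-74/(-42) + j(9))*106 = (-74/(-42) - 1)*106 = (-74*(-1/42) - 1)*106 = (37/21 - 1)*106 = (16/21)*106 = 1696/21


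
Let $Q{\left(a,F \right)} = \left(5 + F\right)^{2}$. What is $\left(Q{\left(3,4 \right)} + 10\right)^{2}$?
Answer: $8281$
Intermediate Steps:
$\left(Q{\left(3,4 \right)} + 10\right)^{2} = \left(\left(5 + 4\right)^{2} + 10\right)^{2} = \left(9^{2} + 10\right)^{2} = \left(81 + 10\right)^{2} = 91^{2} = 8281$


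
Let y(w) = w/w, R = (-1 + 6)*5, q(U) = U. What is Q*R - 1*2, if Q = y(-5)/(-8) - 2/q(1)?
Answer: -441/8 ≈ -55.125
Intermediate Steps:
R = 25 (R = 5*5 = 25)
y(w) = 1
Q = -17/8 (Q = 1/(-8) - 2/1 = 1*(-⅛) - 2*1 = -⅛ - 2 = -17/8 ≈ -2.1250)
Q*R - 1*2 = -17/8*25 - 1*2 = -425/8 - 2 = -441/8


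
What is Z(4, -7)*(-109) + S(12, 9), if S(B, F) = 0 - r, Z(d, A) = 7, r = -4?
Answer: -759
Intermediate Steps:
S(B, F) = 4 (S(B, F) = 0 - 1*(-4) = 0 + 4 = 4)
Z(4, -7)*(-109) + S(12, 9) = 7*(-109) + 4 = -763 + 4 = -759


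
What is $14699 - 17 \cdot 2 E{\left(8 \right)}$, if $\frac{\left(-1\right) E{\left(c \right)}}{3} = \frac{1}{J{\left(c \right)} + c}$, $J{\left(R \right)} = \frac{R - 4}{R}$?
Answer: $14711$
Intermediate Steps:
$J{\left(R \right)} = \frac{-4 + R}{R}$ ($J{\left(R \right)} = \frac{R - 4}{R} = \frac{-4 + R}{R}$)
$E{\left(c \right)} = - \frac{3}{c + \frac{-4 + c}{c}}$ ($E{\left(c \right)} = - \frac{3}{\frac{-4 + c}{c} + c} = - \frac{3}{c + \frac{-4 + c}{c}}$)
$14699 - 17 \cdot 2 E{\left(8 \right)} = 14699 - 17 \cdot 2 \left(\left(-3\right) 8 \frac{1}{-4 + 8 + 8^{2}}\right) = 14699 - 34 \left(\left(-3\right) 8 \frac{1}{-4 + 8 + 64}\right) = 14699 - 34 \left(\left(-3\right) 8 \cdot \frac{1}{68}\right) = 14699 - 34 \left(- \frac{6}{17}\right) = 14699 - -12 = 14699 + 12 = 14711$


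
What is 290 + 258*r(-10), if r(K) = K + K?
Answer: -4870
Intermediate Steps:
r(K) = 2*K
290 + 258*r(-10) = 290 + 258*(2*(-10)) = 290 + 258*(-20) = 290 - 5160 = -4870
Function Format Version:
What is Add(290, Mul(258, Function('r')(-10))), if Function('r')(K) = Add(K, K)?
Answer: -4870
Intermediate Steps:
Function('r')(K) = Mul(2, K)
Add(290, Mul(258, Function('r')(-10))) = Add(290, Mul(258, Mul(2, -10))) = Add(290, Mul(258, -20)) = Add(290, -5160) = -4870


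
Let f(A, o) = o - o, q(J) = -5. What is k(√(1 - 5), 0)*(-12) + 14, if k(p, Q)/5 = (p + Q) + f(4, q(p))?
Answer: 14 - 120*I ≈ 14.0 - 120.0*I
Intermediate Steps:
f(A, o) = 0
k(p, Q) = 5*Q + 5*p (k(p, Q) = 5*((p + Q) + 0) = 5*((Q + p) + 0) = 5*(Q + p) = 5*Q + 5*p)
k(√(1 - 5), 0)*(-12) + 14 = (5*0 + 5*√(1 - 5))*(-12) + 14 = (0 + 5*√(-4))*(-12) + 14 = (0 + 5*(2*I))*(-12) + 14 = (0 + 10*I)*(-12) + 14 = (10*I)*(-12) + 14 = -120*I + 14 = 14 - 120*I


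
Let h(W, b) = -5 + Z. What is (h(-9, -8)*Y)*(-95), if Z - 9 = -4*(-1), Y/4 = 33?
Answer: -100320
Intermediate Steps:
Y = 132 (Y = 4*33 = 132)
Z = 13 (Z = 9 - 4*(-1) = 9 + 4 = 13)
h(W, b) = 8 (h(W, b) = -5 + 13 = 8)
(h(-9, -8)*Y)*(-95) = (8*132)*(-95) = 1056*(-95) = -100320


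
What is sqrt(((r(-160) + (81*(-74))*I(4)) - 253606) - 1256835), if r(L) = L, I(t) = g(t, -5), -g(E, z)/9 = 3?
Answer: 17*I*sqrt(4667) ≈ 1161.4*I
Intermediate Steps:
g(E, z) = -27 (g(E, z) = -9*3 = -27)
I(t) = -27
sqrt(((r(-160) + (81*(-74))*I(4)) - 253606) - 1256835) = sqrt(((-160 + (81*(-74))*(-27)) - 253606) - 1256835) = sqrt(((-160 - 5994*(-27)) - 253606) - 1256835) = sqrt(((-160 + 161838) - 253606) - 1256835) = sqrt((161678 - 253606) - 1256835) = sqrt(-91928 - 1256835) = sqrt(-1348763) = 17*I*sqrt(4667)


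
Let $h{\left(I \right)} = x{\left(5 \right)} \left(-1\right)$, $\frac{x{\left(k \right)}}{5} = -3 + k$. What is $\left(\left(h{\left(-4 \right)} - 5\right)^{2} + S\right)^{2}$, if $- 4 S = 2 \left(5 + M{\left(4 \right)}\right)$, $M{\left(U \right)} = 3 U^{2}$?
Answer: $\frac{157609}{4} \approx 39402.0$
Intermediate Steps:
$x{\left(k \right)} = -15 + 5 k$ ($x{\left(k \right)} = 5 \left(-3 + k\right) = -15 + 5 k$)
$h{\left(I \right)} = -10$ ($h{\left(I \right)} = \left(-15 + 5 \cdot 5\right) \left(-1\right) = \left(-15 + 25\right) \left(-1\right) = 10 \left(-1\right) = -10$)
$S = - \frac{53}{2}$ ($S = - \frac{2 \left(5 + 3 \cdot 4^{2}\right)}{4} = - \frac{2 \left(5 + 3 \cdot 16\right)}{4} = - \frac{2 \left(5 + 48\right)}{4} = - \frac{2 \cdot 53}{4} = \left(- \frac{1}{4}\right) 106 = - \frac{53}{2} \approx -26.5$)
$\left(\left(h{\left(-4 \right)} - 5\right)^{2} + S\right)^{2} = \left(\left(-10 - 5\right)^{2} - \frac{53}{2}\right)^{2} = \left(\left(-15\right)^{2} - \frac{53}{2}\right)^{2} = \left(225 - \frac{53}{2}\right)^{2} = \left(\frac{397}{2}\right)^{2} = \frac{157609}{4}$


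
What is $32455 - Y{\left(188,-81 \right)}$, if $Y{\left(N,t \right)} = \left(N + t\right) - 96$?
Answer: $32444$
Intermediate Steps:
$Y{\left(N,t \right)} = -96 + N + t$ ($Y{\left(N,t \right)} = \left(N + t\right) - 96 = -96 + N + t$)
$32455 - Y{\left(188,-81 \right)} = 32455 - \left(-96 + 188 - 81\right) = 32455 - 11 = 32444$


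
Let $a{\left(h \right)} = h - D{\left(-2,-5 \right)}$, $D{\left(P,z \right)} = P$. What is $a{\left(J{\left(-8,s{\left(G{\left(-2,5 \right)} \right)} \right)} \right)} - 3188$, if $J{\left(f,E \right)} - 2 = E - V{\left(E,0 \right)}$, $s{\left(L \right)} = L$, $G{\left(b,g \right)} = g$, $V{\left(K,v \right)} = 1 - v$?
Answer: $-3180$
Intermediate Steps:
$J{\left(f,E \right)} = 1 + E$ ($J{\left(f,E \right)} = 2 - \left(1 + 0 - E\right) = 2 + \left(E - \left(1 + 0\right)\right) = 2 + \left(E - 1\right) = 2 + \left(-1 + E\right) = 1 + E$)
$a{\left(h \right)} = 2 + h$ ($a{\left(h \right)} = h - -2 = h + 2 = 2 + h$)
$a{\left(J{\left(-8,s{\left(G{\left(-2,5 \right)} \right)} \right)} \right)} - 3188 = \left(2 + \left(1 + 5\right)\right) - 3188 = \left(2 + 6\right) - 3188 = 8 - 3188 = -3180$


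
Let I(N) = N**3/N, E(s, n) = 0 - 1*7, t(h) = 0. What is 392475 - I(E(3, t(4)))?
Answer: 392426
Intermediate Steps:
E(s, n) = -7 (E(s, n) = 0 - 7 = -7)
I(N) = N**2
392475 - I(E(3, t(4))) = 392475 - 1*(-7)**2 = 392475 - 1*49 = 392475 - 49 = 392426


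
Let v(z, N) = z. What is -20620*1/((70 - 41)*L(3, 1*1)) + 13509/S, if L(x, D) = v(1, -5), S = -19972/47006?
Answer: -9413470103/289594 ≈ -32506.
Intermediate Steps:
S = -9986/23503 (S = -19972*1/47006 = -9986/23503 ≈ -0.42488)
L(x, D) = 1
-20620*1/((70 - 41)*L(3, 1*1)) + 13509/S = -20620/(70 - 41) + 13509/(-9986/23503) = -20620/(29*1) + 13509*(-23503/9986) = -20620/29 - 317502027/9986 = -9413470103/289594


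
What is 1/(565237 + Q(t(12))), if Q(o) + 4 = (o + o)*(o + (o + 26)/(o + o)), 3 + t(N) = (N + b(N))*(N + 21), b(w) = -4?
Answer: 1/701762 ≈ 1.4250e-6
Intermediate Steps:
t(N) = -3 + (-4 + N)*(21 + N) (t(N) = -3 + (N - 4)*(N + 21) = -3 + (-4 + N)*(21 + N))
Q(o) = -4 + 2*o*(o + (26 + o)/(2*o)) (Q(o) = -4 + (o + o)*(o + (o + 26)/(o + o)) = -4 + (2*o)*(o + (26 + o)/((2*o))) = -4 + (2*o)*(o + (26 + o)*(1/(2*o))) = -4 + (2*o)*(o + (26 + o)/(2*o)) = -4 + 2*o*(o + (26 + o)/(2*o)))
1/(565237 + Q(t(12))) = 1/(565237 + (22 + (-87 + 12² + 17*12) + 2*(-87 + 12² + 17*12)²)) = 1/(565237 + (22 + (-87 + 144 + 204) + 2*(-87 + 144 + 204)²)) = 1/(565237 + (22 + 261 + 2*261²)) = 1/(565237 + (22 + 261 + 2*68121)) = 1/(565237 + (22 + 261 + 136242)) = 1/(565237 + 136525) = 1/701762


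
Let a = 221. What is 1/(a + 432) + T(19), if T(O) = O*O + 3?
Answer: 237693/653 ≈ 364.00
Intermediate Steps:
T(O) = 3 + O² (T(O) = O² + 3 = 3 + O²)
1/(a + 432) + T(19) = 1/(221 + 432) + (3 + 19²) = 1/653 + (3 + 361) = 1/653 + 364 = 237693/653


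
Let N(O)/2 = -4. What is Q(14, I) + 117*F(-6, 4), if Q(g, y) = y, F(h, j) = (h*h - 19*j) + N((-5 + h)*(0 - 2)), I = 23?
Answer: -5593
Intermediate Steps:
N(O) = -8 (N(O) = 2*(-4) = -8)
F(h, j) = -8 + h**2 - 19*j (F(h, j) = (h*h - 19*j) - 8 = (h**2 - 19*j) - 8 = -8 + h**2 - 19*j)
Q(14, I) + 117*F(-6, 4) = 23 + 117*(-8 + (-6)**2 - 19*4) = 23 + 117*(-8 + 36 - 76) = 23 + 117*(-48) = 23 - 5616 = -5593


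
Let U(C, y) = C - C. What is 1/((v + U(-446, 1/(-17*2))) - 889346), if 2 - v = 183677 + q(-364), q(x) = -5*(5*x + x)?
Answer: -1/1083941 ≈ -9.2256e-7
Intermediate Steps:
q(x) = -30*x
U(C, y) = 0
v = -194595 (v = 2 - (183677 - 30*(-364)) = 2 - (183677 + 10920) = 2 - 1*194597 = 2 - 194597 = -194595)
1/((v + U(-446, 1/(-17*2))) - 889346) = 1/((-194595 + 0) - 889346) = 1/(-194595 - 889346) = 1/(-1083941) = -1/1083941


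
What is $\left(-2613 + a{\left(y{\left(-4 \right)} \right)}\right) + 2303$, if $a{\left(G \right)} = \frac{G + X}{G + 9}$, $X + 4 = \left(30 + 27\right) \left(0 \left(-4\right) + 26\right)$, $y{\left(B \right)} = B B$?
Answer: $- \frac{6256}{25} \approx -250.24$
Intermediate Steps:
$y{\left(B \right)} = B^{2}$
$X = 1478$ ($X = -4 + \left(30 + 27\right) \left(0 \left(-4\right) + 26\right) = -4 + 57 \left(0 + 26\right) = -4 + 57 \cdot 26 = -4 + 1482 = 1478$)
$a{\left(G \right)} = \frac{1478 + G}{9 + G}$ ($a{\left(G \right)} = \frac{G + 1478}{G + 9} = \frac{1478 + G}{9 + G}$)
$\left(-2613 + a{\left(y{\left(-4 \right)} \right)}\right) + 2303 = \left(-2613 + \frac{1478 + \left(-4\right)^{2}}{9 + \left(-4\right)^{2}}\right) + 2303 = \left(-2613 + \frac{1478 + 16}{9 + 16}\right) + 2303 = \left(-2613 + \frac{1}{25} \cdot 1494\right) + 2303 = \left(-2613 + \frac{1494}{25}\right) + 2303 = - \frac{63831}{25} + 2303 = - \frac{6256}{25}$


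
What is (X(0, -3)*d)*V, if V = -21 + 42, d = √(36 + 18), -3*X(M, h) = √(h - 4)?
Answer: -21*I*√42 ≈ -136.1*I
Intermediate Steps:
X(M, h) = -√(-4 + h)/3 (X(M, h) = -√(h - 4)/3 = -√(-4 + h)/3)
d = 3*√6 (d = √54 = 3*√6 ≈ 7.3485)
V = 21
(X(0, -3)*d)*V = ((-√(-4 - 3)/3)*(3*√6))*21 = ((-I*√7/3)*(3*√6))*21 = -I*√42*21 = -21*I*√42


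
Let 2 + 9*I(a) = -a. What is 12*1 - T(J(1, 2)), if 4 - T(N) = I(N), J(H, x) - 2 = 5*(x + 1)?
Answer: 53/9 ≈ 5.8889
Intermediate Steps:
J(H, x) = 7 + 5*x (J(H, x) = 2 + 5*(x + 1) = 2 + 5*(1 + x) = 2 + (5 + 5*x) = 7 + 5*x)
I(a) = -2/9 - a/9 (I(a) = -2/9 + (-a)/9 = -2/9 - a/9)
T(N) = 38/9 + N/9 (T(N) = 4 - (-2/9 - N/9) = 4 + (2/9 + N/9) = 38/9 + N/9)
12*1 - T(J(1, 2)) = 12*1 - (38/9 + (7 + 5*2)/9) = 12 - (38/9 + (7 + 10)/9) = 12 - (38/9 + (1/9)*17) = 12 - (38/9 + 17/9) = 12 - 1*55/9 = 12 - 55/9 = 53/9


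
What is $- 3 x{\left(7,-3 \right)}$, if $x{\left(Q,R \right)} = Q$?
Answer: $-21$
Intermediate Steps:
$- 3 x{\left(7,-3 \right)} = \left(-3\right) 7 = -21$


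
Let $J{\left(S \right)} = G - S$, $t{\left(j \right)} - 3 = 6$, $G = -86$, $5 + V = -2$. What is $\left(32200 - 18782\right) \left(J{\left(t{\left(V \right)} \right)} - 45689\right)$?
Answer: $-614329712$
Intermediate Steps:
$V = -7$ ($V = -5 - 2 = -7$)
$t{\left(j \right)} = 9$ ($t{\left(j \right)} = 3 + 6 = 9$)
$J{\left(S \right)} = -86 - S$
$\left(32200 - 18782\right) \left(J{\left(t{\left(V \right)} \right)} - 45689\right) = \left(32200 - 18782\right) \left(\left(-86 - 9\right) - 45689\right) = 13418 \left(\left(-86 - 9\right) - 45689\right) = 13418 \left(-95 - 45689\right) = 13418 \left(-45784\right) = -614329712$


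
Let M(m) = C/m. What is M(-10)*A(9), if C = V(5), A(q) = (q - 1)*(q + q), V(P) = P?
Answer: -72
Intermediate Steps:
A(q) = 2*q*(-1 + q) (A(q) = (-1 + q)*(2*q) = 2*q*(-1 + q))
C = 5
M(m) = 5/m
M(-10)*A(9) = (5/(-10))*(2*9*(-1 + 9)) = (5*(-1/10))*(2*9*8) = -1/2*144 = -72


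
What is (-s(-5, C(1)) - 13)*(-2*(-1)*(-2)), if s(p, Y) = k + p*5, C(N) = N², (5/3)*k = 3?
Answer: -204/5 ≈ -40.800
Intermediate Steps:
k = 9/5 (k = (⅗)*3 = 9/5 ≈ 1.8000)
s(p, Y) = 9/5 + 5*p (s(p, Y) = 9/5 + p*5 = 9/5 + 5*p)
(-s(-5, C(1)) - 13)*(-2*(-1)*(-2)) = (-(9/5 + 5*(-5)) - 13)*(-2*(-1)*(-2)) = (-(9/5 - 25) - 13)*(2*(-2)) = (-1*(-116/5) - 13)*(-4) = (116/5 - 13)*(-4) = (51/5)*(-4) = -204/5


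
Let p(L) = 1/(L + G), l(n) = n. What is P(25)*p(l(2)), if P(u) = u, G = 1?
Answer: 25/3 ≈ 8.3333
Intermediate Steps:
p(L) = 1/(1 + L) (p(L) = 1/(L + 1) = 1/(1 + L))
P(25)*p(l(2)) = 25/(1 + 2) = 25/3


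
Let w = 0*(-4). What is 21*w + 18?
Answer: 18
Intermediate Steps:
w = 0
21*w + 18 = 21*0 + 18 = 0 + 18 = 18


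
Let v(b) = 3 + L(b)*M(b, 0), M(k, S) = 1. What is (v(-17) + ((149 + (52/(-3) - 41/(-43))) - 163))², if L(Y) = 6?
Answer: 7606564/16641 ≈ 457.10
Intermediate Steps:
v(b) = 9 (v(b) = 3 + 6*1 = 3 + 6 = 9)
(v(-17) + ((149 + (52/(-3) - 41/(-43))) - 163))² = (9 + ((149 + (52/(-3) - 41/(-43))) - 163))² = (9 + ((149 + (52*(-⅓) - 41*(-1/43))) - 163))² = (9 + ((149 + (-52/3 + 41/43)) - 163))² = (9 + ((149 - 2113/129) - 163))² = (9 + (17108/129 - 163))² = (9 - 3919/129)² = (-2758/129)² = 7606564/16641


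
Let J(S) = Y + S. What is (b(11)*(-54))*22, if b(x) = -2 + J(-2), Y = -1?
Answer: 5940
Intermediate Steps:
J(S) = -1 + S
b(x) = -5 (b(x) = -2 + (-1 - 2) = -2 - 3 = -5)
(b(11)*(-54))*22 = -5*(-54)*22 = 270*22 = 5940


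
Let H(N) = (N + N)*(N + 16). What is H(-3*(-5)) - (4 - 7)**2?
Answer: 921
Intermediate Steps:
H(N) = 2*N*(16 + N) (H(N) = (2*N)*(16 + N) = 2*N*(16 + N))
H(-3*(-5)) - (4 - 7)**2 = 2*(-3*(-5))*(16 - 3*(-5)) - (4 - 7)**2 = 2*15*(16 + 15) - 1*(-3)**2 = 2*15*31 - 1*9 = 930 - 9 = 921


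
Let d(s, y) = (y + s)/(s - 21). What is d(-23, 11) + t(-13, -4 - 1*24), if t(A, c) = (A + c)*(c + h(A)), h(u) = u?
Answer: 18494/11 ≈ 1681.3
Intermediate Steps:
d(s, y) = (s + y)/(-21 + s)
t(A, c) = (A + c)**2 (t(A, c) = (A + c)*(c + A) = (A + c)*(A + c) = (A + c)**2)
d(-23, 11) + t(-13, -4 - 1*24) = (-23 + 11)/(-21 - 23) + ((-13)**2 + (-4 - 1*24)**2 + 2*(-13)*(-4 - 1*24)) = -12/(-44) + (169 + (-4 - 24)**2 + 2*(-13)*(-4 - 24)) = -1/44*(-12) + (169 + (-28)**2 + 2*(-13)*(-28)) = 3/11 + (169 + 784 + 728) = 3/11 + 1681 = 18494/11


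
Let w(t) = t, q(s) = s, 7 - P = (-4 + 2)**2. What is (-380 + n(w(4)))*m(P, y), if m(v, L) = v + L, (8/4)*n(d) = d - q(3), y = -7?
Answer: 1518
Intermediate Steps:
P = 3 (P = 7 - (-4 + 2)**2 = 7 - 1*(-2)**2 = 7 - 1*4 = 7 - 4 = 3)
n(d) = -3/2 + d/2 (n(d) = (d - 1*3)/2 = (d - 3)/2 = (-3 + d)/2 = -3/2 + d/2)
m(v, L) = L + v
(-380 + n(w(4)))*m(P, y) = (-380 + (-3/2 + (1/2)*4))*(-7 + 3) = (-380 + (-3/2 + 2))*(-4) = (-380 + 1/2)*(-4) = -759/2*(-4) = 1518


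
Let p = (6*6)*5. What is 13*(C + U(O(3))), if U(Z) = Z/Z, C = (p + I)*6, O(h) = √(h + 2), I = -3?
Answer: 13819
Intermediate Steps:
p = 180 (p = 36*5 = 180)
O(h) = √(2 + h)
C = 1062 (C = (180 - 3)*6 = 177*6 = 1062)
U(Z) = 1
13*(C + U(O(3))) = 13*(1062 + 1) = 13*1063 = 13819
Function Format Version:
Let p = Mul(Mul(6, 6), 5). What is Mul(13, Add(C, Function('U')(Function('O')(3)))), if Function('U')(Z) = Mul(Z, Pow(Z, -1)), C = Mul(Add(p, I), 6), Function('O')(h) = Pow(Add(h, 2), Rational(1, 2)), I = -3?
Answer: 13819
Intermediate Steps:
p = 180 (p = Mul(36, 5) = 180)
Function('O')(h) = Pow(Add(2, h), Rational(1, 2))
C = 1062 (C = Mul(Add(180, -3), 6) = Mul(177, 6) = 1062)
Function('U')(Z) = 1
Mul(13, Add(C, Function('U')(Function('O')(3)))) = Mul(13, Add(1062, 1)) = Mul(13, 1063) = 13819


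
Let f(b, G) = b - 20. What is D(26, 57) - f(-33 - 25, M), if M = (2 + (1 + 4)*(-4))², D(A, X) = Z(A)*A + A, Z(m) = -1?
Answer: 78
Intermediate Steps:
D(A, X) = 0 (D(A, X) = -A + A = 0)
M = 324 (M = (2 + 5*(-4))² = (2 - 20)² = (-18)² = 324)
f(b, G) = -20 + b
D(26, 57) - f(-33 - 25, M) = 0 - (-20 + (-33 - 25)) = 0 - (-20 - 58) = 0 - 1*(-78) = 0 + 78 = 78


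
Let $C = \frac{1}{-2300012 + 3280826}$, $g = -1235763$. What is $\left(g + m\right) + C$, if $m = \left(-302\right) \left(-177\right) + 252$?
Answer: $- \frac{1159378054397}{980814} \approx -1.1821 \cdot 10^{6}$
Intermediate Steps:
$C = \frac{1}{980814} \approx 1.0196 \cdot 10^{-6}$
$m = 53706$ ($m = 53454 + 252 = 53706$)
$\left(g + m\right) + C = \left(-1235763 + 53706\right) + \frac{1}{980814} = -1182057 + \frac{1}{980814} = - \frac{1159378054397}{980814}$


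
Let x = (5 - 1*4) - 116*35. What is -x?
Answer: 4059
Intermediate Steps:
x = -4059 (x = (5 - 4) - 4060 = 1 - 4060 = -4059)
-x = -1*(-4059) = 4059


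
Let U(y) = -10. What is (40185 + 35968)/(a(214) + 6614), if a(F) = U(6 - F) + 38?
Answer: 76153/6642 ≈ 11.465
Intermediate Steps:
a(F) = 28 (a(F) = -10 + 38 = 28)
(40185 + 35968)/(a(214) + 6614) = (40185 + 35968)/(28 + 6614) = 76153/6642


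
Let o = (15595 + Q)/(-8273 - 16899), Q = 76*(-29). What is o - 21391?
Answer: -76923949/3596 ≈ -21392.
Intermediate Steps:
Q = -2204
o = -1913/3596 (o = (15595 - 2204)/(-8273 - 16899) = 13391/(-25172) = 13391*(-1/25172) = -1913/3596 ≈ -0.53198)
o - 21391 = -1913/3596 - 21391 = -76923949/3596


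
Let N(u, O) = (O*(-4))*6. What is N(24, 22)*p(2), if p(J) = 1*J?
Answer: -1056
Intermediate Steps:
N(u, O) = -24*O (N(u, O) = -4*O*6 = -24*O)
p(J) = J
N(24, 22)*p(2) = -24*22*2 = -528*2 = -1056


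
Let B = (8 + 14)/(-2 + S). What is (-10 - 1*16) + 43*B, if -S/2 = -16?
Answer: 83/15 ≈ 5.5333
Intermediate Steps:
S = 32 (S = -2*(-16) = 32)
B = 11/15 (B = (8 + 14)/(-2 + 32) = 22/30 = 22*(1/30) = 11/15 ≈ 0.73333)
(-10 - 1*16) + 43*B = (-10 - 1*16) + 43*(11/15) = (-10 - 16) + 473/15 = -26 + 473/15 = 83/15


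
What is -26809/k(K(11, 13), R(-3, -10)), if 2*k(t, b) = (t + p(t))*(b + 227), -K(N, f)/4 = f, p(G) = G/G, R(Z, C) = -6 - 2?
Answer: 3154/657 ≈ 4.8006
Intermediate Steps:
R(Z, C) = -8
p(G) = 1
K(N, f) = -4*f
k(t, b) = (1 + t)*(227 + b)/2 (k(t, b) = ((t + 1)*(b + 227))/2 = ((1 + t)*(227 + b))/2 = (1 + t)*(227 + b)/2)
-26809/k(K(11, 13), R(-3, -10)) = -26809/(227/2 + (½)*(-8) + 227*(-4*13)/2 + (½)*(-8)*(-4*13)) = -26809/(227/2 - 4 + (227/2)*(-52) + (½)*(-8)*(-52)) = -26809/(227/2 - 4 - 5902 + 208) = -26809/(-11169/2) = -26809*(-2/11169) = 3154/657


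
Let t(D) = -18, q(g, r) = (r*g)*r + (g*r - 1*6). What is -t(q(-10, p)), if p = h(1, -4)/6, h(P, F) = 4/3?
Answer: 18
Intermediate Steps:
h(P, F) = 4/3 (h(P, F) = 4*(⅓) = 4/3)
p = 2/9 (p = (4/3)/6 = (4/3)*(⅙) = 2/9 ≈ 0.22222)
q(g, r) = -6 + g*r + g*r² (q(g, r) = (g*r)*r + (g*r - 6) = g*r² + (-6 + g*r) = -6 + g*r + g*r²)
-t(q(-10, p)) = -1*(-18) = 18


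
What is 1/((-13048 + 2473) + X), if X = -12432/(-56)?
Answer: -1/10353 ≈ -9.6590e-5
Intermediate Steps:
X = 222 (X = -12432*(-1)/56 = -518*(-3/7) = 222)
1/((-13048 + 2473) + X) = 1/((-13048 + 2473) + 222) = 1/(-10575 + 222) = 1/(-10353) = -1/10353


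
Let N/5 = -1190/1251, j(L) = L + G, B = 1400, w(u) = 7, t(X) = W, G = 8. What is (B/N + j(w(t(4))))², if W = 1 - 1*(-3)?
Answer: 22553001/289 ≈ 78038.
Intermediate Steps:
W = 4 (W = 1 + 3 = 4)
t(X) = 4
j(L) = 8 + L (j(L) = L + 8 = 8 + L)
N = -5950/1251 (N = 5*(-1190/1251) = -5950/1251 ≈ -4.7562)
(B/N + j(w(t(4))))² = (1400/(-5950/1251) + (8 + 7))² = (1400*(-1251/5950) + 15)² = (-5004/17 + 15)² = (-4749/17)² = 22553001/289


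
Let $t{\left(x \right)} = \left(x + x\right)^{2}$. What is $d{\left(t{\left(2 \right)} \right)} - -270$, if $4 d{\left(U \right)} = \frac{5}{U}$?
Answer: $\frac{17285}{64} \approx 270.08$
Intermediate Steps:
$t{\left(x \right)} = 4 x^{2}$ ($t{\left(x \right)} = \left(2 x\right)^{2} = 4 x^{2}$)
$d{\left(U \right)} = \frac{5}{4 U}$ ($d{\left(U \right)} = \frac{5 \frac{1}{U}}{4} = \frac{5}{4 U}$)
$d{\left(t{\left(2 \right)} \right)} - -270 = \frac{5}{4 \cdot 4 \cdot 2^{2}} - -270 = \frac{5}{4 \cdot 4 \cdot 4} + 270 = \frac{5}{4 \cdot 16} + 270 = \frac{5}{4} \cdot \frac{1}{16} + 270 = \frac{5}{64} + 270 = \frac{17285}{64}$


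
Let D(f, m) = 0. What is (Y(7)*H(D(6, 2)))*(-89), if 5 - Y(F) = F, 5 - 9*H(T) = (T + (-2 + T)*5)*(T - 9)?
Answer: -15130/9 ≈ -1681.1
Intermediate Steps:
H(T) = 5/9 - (-10 + 6*T)*(-9 + T)/9 (H(T) = 5/9 - (T + (-2 + T)*5)*(T - 9)/9 = 5/9 - (T + (-10 + 5*T))*(-9 + T)/9 = 5/9 - (-10 + 6*T)*(-9 + T)/9)
Y(F) = 5 - F
(Y(7)*H(D(6, 2)))*(-89) = ((5 - 1*7)*(-85/9 - 2/3*0**2 + (64/9)*0))*(-89) = ((5 - 7)*(-85/9 - 2/3*0 + 0))*(-89) = -2*(-85/9 + 0 + 0)*(-89) = -2*(-85/9)*(-89) = (170/9)*(-89) = -15130/9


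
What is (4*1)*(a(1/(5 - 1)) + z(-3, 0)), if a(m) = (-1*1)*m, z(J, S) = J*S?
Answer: -1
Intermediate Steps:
a(m) = -m
(4*1)*(a(1/(5 - 1)) + z(-3, 0)) = (4*1)*(-1/(5 - 1) - 3*0) = 4*(-1/4 + 0) = 4*(-1*¼ + 0) = 4*(-¼ + 0) = 4*(-¼) = -1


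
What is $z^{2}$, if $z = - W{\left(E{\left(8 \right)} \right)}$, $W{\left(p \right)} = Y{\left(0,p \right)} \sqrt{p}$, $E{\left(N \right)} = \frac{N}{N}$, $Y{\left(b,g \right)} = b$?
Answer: $0$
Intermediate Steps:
$E{\left(N \right)} = 1$
$W{\left(p \right)} = 0$ ($W{\left(p \right)} = 0 \sqrt{p} = 0$)
$z = 0$ ($z = \left(-1\right) 0 = 0$)
$z^{2} = 0^{2} = 0$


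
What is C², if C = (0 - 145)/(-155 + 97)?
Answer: 25/4 ≈ 6.2500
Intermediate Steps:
C = 5/2 (C = -145/(-58) = -145*(-1/58) = 5/2 ≈ 2.5000)
C² = (5/2)² = 25/4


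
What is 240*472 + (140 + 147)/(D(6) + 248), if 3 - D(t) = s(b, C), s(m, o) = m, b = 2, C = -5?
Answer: 28207007/249 ≈ 1.1328e+5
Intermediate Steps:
D(t) = 1 (D(t) = 3 - 1*2 = 3 - 2 = 1)
240*472 + (140 + 147)/(D(6) + 248) = 240*472 + (140 + 147)/(1 + 248) = 113280 + 287/249 = 28207007/249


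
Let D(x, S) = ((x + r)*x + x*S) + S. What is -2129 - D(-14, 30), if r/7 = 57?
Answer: 3651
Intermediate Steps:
r = 399 (r = 7*57 = 399)
D(x, S) = S + S*x + x*(399 + x) (D(x, S) = ((x + 399)*x + x*S) + S = ((399 + x)*x + S*x) + S = (x*(399 + x) + S*x) + S = (S*x + x*(399 + x)) + S = S + S*x + x*(399 + x))
-2129 - D(-14, 30) = -2129 - (30 + (-14)**2 + 399*(-14) + 30*(-14)) = -2129 - (30 + 196 - 5586 - 420) = -2129 - 1*(-5780) = -2129 + 5780 = 3651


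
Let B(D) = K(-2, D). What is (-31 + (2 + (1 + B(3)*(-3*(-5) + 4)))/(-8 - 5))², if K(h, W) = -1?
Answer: 149769/169 ≈ 886.21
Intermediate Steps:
B(D) = -1
(-31 + (2 + (1 + B(3)*(-3*(-5) + 4)))/(-8 - 5))² = (-31 + (2 + (1 - (-3*(-5) + 4)))/(-8 - 5))² = (-31 + (2 + (1 - (15 + 4)))/(-13))² = (-31 + (2 + (1 - 1*19))*(-1/13))² = (-31 + (2 + (1 - 19))*(-1/13))² = (-31 + (2 - 18)*(-1/13))² = (-31 - 16*(-1/13))² = (-31 + 16/13)² = (-387/13)² = 149769/169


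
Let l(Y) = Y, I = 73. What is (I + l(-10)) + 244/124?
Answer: 2014/31 ≈ 64.968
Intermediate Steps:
(I + l(-10)) + 244/124 = (73 - 10) + 244/124 = 63 + 244*(1/124) = 63 + 61/31 = 2014/31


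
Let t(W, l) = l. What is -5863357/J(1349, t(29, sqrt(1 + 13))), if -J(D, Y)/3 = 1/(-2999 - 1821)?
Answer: -28261380740/3 ≈ -9.4205e+9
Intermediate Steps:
J(D, Y) = 3/4820 (J(D, Y) = -3/(-2999 - 1821) = -3/(-4820) = -3*(-1/4820) = 3/4820)
-5863357/J(1349, t(29, sqrt(1 + 13))) = -5863357/3/4820 = -5863357*4820/3 = -28261380740/3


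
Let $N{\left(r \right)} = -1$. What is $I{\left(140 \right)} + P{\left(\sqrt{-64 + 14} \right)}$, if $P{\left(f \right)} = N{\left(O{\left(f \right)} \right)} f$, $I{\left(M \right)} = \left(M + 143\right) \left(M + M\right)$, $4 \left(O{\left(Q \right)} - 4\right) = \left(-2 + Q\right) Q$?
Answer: $79240 - 5 i \sqrt{2} \approx 79240.0 - 7.0711 i$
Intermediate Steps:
$O{\left(Q \right)} = 4 + \frac{Q \left(-2 + Q\right)}{4}$ ($O{\left(Q \right)} = 4 + \frac{\left(-2 + Q\right) Q}{4} = 4 + \frac{Q \left(-2 + Q\right)}{4}$)
$I{\left(M \right)} = 2 M \left(143 + M\right)$ ($I{\left(M \right)} = \left(143 + M\right) 2 M = 2 M \left(143 + M\right)$)
$P{\left(f \right)} = - f$
$I{\left(140 \right)} + P{\left(\sqrt{-64 + 14} \right)} = 2 \cdot 140 \left(143 + 140\right) - \sqrt{-64 + 14} = 2 \cdot 140 \cdot 283 - \sqrt{-50} = 79240 - 5 i \sqrt{2}$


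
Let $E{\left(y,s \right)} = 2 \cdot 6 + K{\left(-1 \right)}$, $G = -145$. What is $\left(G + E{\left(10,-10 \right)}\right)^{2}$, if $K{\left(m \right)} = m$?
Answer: $17956$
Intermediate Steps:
$E{\left(y,s \right)} = 11$ ($E{\left(y,s \right)} = 2 \cdot 6 - 1 = 12 - 1 = 11$)
$\left(G + E{\left(10,-10 \right)}\right)^{2} = \left(-145 + 11\right)^{2} = \left(-134\right)^{2} = 17956$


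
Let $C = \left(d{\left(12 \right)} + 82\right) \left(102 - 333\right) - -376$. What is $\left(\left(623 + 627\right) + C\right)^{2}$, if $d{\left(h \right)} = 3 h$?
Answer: $656999424$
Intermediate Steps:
$C = -26882$ ($C = \left(3 \cdot 12 + 82\right) \left(102 - 333\right) - -376 = \left(36 + 82\right) \left(-231\right) + 376 = 118 \left(-231\right) + 376 = -27258 + 376 = -26882$)
$\left(\left(623 + 627\right) + C\right)^{2} = \left(\left(623 + 627\right) - 26882\right)^{2} = \left(1250 - 26882\right)^{2} = \left(-25632\right)^{2} = 656999424$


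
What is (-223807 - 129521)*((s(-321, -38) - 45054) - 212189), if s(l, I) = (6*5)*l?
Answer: 94293703344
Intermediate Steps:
s(l, I) = 30*l
(-223807 - 129521)*((s(-321, -38) - 45054) - 212189) = (-223807 - 129521)*((30*(-321) - 45054) - 212189) = -353328*((-9630 - 45054) - 212189) = -353328*(-54684 - 212189) = -353328*(-266873) = 94293703344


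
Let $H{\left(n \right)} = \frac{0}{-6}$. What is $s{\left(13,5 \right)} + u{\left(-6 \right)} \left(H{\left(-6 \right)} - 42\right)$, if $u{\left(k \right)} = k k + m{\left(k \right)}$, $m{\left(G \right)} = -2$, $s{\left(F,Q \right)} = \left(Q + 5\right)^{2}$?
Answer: $-1328$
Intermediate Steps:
$s{\left(F,Q \right)} = \left(5 + Q\right)^{2}$
$H{\left(n \right)} = 0$ ($H{\left(n \right)} = 0 \left(- \frac{1}{6}\right) = 0$)
$u{\left(k \right)} = -2 + k^{2}$ ($u{\left(k \right)} = k k - 2 = k^{2} - 2 = -2 + k^{2}$)
$s{\left(13,5 \right)} + u{\left(-6 \right)} \left(H{\left(-6 \right)} - 42\right) = \left(5 + 5\right)^{2} + \left(-2 + \left(-6\right)^{2}\right) \left(0 - 42\right) = 10^{2} + \left(-2 + 36\right) \left(-42\right) = 100 + 34 \left(-42\right) = 100 - 1428 = -1328$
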